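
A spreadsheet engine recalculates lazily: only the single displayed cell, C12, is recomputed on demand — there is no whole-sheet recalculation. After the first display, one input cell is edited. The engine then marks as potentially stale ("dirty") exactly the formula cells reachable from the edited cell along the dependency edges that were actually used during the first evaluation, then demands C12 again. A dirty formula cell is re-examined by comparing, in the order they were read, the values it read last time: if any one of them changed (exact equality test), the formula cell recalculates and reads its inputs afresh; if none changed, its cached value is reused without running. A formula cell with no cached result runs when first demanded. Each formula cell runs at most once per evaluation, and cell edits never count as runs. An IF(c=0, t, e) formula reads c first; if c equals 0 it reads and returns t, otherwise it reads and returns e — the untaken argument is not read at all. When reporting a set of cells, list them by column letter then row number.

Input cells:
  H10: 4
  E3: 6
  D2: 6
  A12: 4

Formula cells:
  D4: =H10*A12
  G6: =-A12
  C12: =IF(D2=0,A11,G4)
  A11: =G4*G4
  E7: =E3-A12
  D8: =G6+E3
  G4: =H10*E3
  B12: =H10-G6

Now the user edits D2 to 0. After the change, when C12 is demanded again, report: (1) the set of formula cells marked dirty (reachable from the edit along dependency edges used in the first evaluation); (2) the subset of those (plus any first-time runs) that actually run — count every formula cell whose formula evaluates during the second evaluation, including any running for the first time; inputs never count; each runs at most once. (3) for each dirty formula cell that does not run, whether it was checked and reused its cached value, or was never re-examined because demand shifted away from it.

Marked dirty: C12.
Formula cells that run: A11, C12 — 2 in total.
Every dirty formula cell ran.
Key observation: a condition flipped, so demand reaches new nodes — A11 runs for the first time.

First evaluation (everything demanded from the output):
  G4 = 4 * 6 = 24
  C12 = IF(D2=0: D2=6 -> else branch G4) = 24

Propagation after the edit:
  A11: demanded for the first time — runs, produces 576.
  C12: runs — D2 6->0; result 576.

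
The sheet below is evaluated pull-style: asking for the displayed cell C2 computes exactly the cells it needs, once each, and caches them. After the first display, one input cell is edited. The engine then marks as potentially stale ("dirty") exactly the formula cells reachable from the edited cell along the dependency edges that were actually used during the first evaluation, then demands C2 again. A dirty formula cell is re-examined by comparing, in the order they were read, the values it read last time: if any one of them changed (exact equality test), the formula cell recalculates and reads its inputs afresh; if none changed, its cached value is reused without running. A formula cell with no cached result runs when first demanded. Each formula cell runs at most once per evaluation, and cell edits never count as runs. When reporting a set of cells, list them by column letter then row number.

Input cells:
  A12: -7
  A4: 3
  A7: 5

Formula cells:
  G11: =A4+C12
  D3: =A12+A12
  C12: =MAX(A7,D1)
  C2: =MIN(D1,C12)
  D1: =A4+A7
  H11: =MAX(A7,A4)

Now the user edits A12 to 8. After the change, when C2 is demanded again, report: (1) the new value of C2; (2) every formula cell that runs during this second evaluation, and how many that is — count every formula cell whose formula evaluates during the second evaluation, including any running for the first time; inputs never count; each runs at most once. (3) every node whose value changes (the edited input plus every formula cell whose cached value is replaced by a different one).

First demand of the output computes:
  D1 = 3 + 5 = 8
  C12 = MAX(5, 8) = 8
  C2 = MIN(8, 8) = 8

After the edit, cleaning proceeds:
  A12 only reaches undemanded nodes; the second demand re-runs nothing.

Note the shortcut — A12 feeds only undemanded nodes, so no recomputation happens.

Demanding C2 again yields 8.
0 formula cells run: none.
The nodes whose values change: A12.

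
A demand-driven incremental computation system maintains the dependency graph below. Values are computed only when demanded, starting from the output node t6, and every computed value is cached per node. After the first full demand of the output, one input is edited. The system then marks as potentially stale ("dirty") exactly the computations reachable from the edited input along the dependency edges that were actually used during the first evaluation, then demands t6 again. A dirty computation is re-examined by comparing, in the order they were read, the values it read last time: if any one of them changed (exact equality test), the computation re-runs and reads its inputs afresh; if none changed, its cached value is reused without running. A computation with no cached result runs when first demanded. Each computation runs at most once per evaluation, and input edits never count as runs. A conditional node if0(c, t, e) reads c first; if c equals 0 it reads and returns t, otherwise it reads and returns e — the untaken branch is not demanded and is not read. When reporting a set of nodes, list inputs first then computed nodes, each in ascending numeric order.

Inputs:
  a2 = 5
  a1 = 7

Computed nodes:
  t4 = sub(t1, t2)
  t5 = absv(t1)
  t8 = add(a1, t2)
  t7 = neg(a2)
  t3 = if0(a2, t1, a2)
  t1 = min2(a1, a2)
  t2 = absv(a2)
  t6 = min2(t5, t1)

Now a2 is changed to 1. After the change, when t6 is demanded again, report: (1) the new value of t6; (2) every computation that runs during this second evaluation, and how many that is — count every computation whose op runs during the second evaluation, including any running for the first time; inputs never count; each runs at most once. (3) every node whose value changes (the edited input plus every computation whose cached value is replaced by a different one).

First evaluation (everything demanded from the output):
  t1 = min2(7, 5) = 5
  t5 = absv(5) = 5
  t6 = min2(5, 5) = 5

Propagation after the edit:
  t1: runs — a2 5->1; result 1.
  t5: runs — t1 5->1; result 1.
  t6: runs — t5 5->1; t1 5->1; result 1.

New value of t6: 1.
Computations that run: t1, t5, t6 — 3 in total.
Values that change: a2, t1, t5, t6.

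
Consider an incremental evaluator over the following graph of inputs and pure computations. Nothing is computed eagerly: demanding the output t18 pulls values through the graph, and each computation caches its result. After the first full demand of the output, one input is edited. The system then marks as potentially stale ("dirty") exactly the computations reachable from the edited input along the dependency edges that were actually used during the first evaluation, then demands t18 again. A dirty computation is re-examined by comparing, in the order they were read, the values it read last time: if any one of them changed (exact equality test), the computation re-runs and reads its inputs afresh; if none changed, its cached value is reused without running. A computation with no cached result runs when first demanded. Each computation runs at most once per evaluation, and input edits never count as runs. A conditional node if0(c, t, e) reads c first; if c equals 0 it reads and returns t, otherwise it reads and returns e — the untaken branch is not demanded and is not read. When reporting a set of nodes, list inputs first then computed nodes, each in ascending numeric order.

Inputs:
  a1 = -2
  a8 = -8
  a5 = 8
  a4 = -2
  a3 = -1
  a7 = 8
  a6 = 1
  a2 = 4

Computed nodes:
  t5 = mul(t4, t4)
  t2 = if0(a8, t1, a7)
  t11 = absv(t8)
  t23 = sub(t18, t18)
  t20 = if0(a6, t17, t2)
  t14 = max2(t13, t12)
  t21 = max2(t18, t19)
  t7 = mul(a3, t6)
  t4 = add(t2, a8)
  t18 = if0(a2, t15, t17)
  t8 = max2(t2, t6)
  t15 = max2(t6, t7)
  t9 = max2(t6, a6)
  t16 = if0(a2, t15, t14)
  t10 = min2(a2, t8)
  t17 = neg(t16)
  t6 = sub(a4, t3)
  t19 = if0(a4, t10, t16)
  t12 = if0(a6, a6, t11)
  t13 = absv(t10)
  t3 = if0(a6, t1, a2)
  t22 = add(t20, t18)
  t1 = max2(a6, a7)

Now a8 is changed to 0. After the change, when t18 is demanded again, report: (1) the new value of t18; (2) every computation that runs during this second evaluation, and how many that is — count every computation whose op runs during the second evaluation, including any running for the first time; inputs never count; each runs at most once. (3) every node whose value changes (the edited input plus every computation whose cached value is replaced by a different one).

t18 now evaluates to -8.
Run set: t1, t2 (2 run).
Changed values: a8.
The important point: the flipped condition pulls in fresh nodes; t1 runs for the first time.

Initial pass — values computed on the first demand:
  t2 = if0(a8=-8 -> else branch a7) = 8
  t3 = if0(a6=1 -> else branch a2) = 4
  t6 = sub(-2, 4) = -6
  t8 = max2(8, -6) = 8
  t10 = min2(4, 8) = 4
  t11 = absv(8) = 8
  t12 = if0(a6=1 -> else branch t11) = 8
  t13 = absv(4) = 4
  t14 = max2(4, 8) = 8
  t16 = if0(a2=4 -> else branch t14) = 8
  t17 = neg(8) = -8
  t18 = if0(a2=4 -> else branch t17) = -8

Second demand — change propagation:
  t1: newly demanded (no cache) — executes and yields 8.
  t2: re-runs because a8 -8->0; new result 8 (unchanged).
  t8: re-examined; everything it read last time is the same (t2 unchanged, t6 unchanged) — cache 8 kept, no run.
  t10: re-examined; everything it read last time is the same (a2 unchanged, t8 unchanged) — cache 4 kept, no run.
  t11: re-examined; everything it read last time is the same (t8 unchanged) — cache 8 kept, no run.
  t12: re-examined; everything it read last time is the same (a6 unchanged, t11 unchanged) — cache 8 kept, no run.
  t13: re-examined; everything it read last time is the same (t10 unchanged) — cache 4 kept, no run.
  t14: re-examined; everything it read last time is the same (t13 unchanged, t12 unchanged) — cache 8 kept, no run.
  t16: re-examined; everything it read last time is the same (a2 unchanged, t14 unchanged) — cache 8 kept, no run.
  t17: re-examined; everything it read last time is the same (t16 unchanged) — cache -8 kept, no run.
  t18: re-examined; everything it read last time is the same (a2 unchanged, t17 unchanged) — cache -8 kept, no run.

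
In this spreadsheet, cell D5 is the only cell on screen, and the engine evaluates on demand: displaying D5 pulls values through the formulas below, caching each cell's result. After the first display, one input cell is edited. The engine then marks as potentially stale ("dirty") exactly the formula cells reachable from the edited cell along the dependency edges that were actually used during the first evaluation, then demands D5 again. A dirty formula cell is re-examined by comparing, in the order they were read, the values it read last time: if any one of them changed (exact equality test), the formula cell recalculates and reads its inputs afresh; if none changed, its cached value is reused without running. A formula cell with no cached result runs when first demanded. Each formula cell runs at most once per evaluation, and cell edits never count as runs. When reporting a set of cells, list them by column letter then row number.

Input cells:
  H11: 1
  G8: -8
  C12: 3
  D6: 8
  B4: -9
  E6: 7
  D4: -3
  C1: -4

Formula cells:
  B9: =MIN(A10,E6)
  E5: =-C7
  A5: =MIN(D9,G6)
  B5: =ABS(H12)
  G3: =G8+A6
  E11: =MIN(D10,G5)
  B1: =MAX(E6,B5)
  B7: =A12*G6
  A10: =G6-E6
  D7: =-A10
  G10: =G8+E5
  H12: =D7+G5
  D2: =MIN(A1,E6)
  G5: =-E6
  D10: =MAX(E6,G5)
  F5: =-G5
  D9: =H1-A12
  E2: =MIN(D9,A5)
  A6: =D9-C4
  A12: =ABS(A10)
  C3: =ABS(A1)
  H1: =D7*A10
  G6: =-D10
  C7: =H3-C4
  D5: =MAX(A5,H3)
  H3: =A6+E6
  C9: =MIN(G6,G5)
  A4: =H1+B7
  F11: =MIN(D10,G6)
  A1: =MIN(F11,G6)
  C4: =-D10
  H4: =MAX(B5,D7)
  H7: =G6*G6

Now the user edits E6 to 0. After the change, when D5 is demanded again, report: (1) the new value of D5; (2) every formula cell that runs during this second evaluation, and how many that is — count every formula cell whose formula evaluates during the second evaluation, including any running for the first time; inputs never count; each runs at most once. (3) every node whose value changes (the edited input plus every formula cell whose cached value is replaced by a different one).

Initial pass — values computed on the first demand:
  G5 = -(7) = -7
  D10 = MAX(7, -7) = 7
  C4 = -(7) = -7
  G6 = -(7) = -7
  A10 = -7 - 7 = -14
  A12 = ABS(-14) = 14
  D7 = -(-14) = 14
  H1 = 14 * -14 = -196
  D9 = -196 - 14 = -210
  A5 = MIN(-210, -7) = -210
  A6 = -210 - -7 = -203
  H3 = -203 + 7 = -196
  D5 = MAX(-210, -196) = -196

Second demand — change propagation:
  G5: re-runs because E6 7->0; new result 0.
  D10: re-runs because E6 7->0; G5 -7->0; new result 0.
  C4: re-runs because D10 7->0; new result 0.
  G6: re-runs because D10 7->0; new result 0.
  A10: re-runs because G6 -7->0; E6 7->0; new result 0.
  A12: re-runs because A10 -14->0; new result 0.
  D7: re-runs because A10 -14->0; new result 0.
  H1: re-runs because D7 14->0; A10 -14->0; new result 0.
  D9: re-runs because H1 -196->0; A12 14->0; new result 0.
  A5: re-runs because D9 -210->0; G6 -7->0; new result 0.
  A6: re-runs because D9 -210->0; C4 -7->0; new result 0.
  H3: re-runs because A6 -203->0; E6 7->0; new result 0.
  D5: re-runs because A5 -210->0; H3 -196->0; new result 0.

D5 now evaluates to 0.
Run set: A5, A6, A10, A12, C4, D5, D7, D9, D10, G5, G6, H1, H3 (13 run).
Changed values: A5, A6, A10, A12, C4, D5, D7, D9, D10, E6, G5, G6, H1, H3.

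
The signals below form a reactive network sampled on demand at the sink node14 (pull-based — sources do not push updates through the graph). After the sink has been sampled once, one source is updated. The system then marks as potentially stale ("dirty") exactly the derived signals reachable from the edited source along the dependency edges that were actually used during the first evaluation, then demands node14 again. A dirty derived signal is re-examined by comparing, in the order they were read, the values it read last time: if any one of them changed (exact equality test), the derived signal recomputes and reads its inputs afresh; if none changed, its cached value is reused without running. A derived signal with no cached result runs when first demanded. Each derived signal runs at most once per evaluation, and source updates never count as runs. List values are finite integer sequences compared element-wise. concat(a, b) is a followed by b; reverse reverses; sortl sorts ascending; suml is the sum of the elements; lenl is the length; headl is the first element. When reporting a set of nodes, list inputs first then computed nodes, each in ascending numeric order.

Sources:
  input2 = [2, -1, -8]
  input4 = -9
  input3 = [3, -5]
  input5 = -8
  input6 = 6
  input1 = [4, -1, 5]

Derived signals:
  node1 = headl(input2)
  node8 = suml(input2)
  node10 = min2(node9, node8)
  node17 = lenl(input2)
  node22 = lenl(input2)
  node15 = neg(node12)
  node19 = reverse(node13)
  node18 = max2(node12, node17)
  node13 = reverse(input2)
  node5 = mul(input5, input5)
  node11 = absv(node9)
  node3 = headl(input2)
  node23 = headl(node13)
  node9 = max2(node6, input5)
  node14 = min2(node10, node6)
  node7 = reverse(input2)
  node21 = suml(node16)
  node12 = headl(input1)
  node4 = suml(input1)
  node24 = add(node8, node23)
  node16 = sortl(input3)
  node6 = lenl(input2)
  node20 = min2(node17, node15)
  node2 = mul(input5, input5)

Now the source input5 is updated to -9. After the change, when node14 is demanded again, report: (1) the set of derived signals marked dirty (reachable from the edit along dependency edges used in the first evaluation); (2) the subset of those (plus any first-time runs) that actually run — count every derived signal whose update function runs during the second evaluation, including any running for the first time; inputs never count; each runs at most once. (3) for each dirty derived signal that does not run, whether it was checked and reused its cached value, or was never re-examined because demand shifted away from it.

Dirty set: node9, node10, node14.
Run set: node9 (1 run).
Re-examined without running (cache reused): node10, node14.
The important point: node9 recomputes to an identical value, and the output ends up unchanged.

Initial pass — values computed on the first demand:
  node6 = lenl([2, -1, -8]) = 3
  node8 = suml([2, -1, -8]) = -7
  node9 = max2(3, -8) = 3
  node10 = min2(3, -7) = -7
  node14 = min2(-7, 3) = -7

Second demand — change propagation:
  node9: re-runs because input5 -8->-9; new result 3 (unchanged).
  node10: re-examined; everything it read last time is the same (node9 unchanged, node8 unchanged) — cache -7 kept, no run.
  node14: re-examined; everything it read last time is the same (node10 unchanged, node6 unchanged) — cache -7 kept, no run.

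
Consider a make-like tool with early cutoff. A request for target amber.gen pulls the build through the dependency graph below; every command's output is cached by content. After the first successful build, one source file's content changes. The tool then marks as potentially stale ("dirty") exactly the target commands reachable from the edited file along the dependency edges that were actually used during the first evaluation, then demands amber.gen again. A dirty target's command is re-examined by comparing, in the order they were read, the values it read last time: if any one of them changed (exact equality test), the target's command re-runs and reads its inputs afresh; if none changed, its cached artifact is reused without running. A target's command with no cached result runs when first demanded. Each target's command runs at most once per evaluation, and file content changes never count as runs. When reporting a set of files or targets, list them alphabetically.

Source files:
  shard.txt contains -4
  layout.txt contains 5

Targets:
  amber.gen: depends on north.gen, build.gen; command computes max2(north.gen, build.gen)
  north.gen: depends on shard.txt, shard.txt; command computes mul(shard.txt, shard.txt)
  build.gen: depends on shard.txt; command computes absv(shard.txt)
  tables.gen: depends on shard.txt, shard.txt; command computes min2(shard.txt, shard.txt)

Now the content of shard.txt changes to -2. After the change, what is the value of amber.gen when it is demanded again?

Demanding amber.gen again yields 4.

First demand of the output computes:
  build.gen = absv(-4) = 4
  north.gen = mul(-4, -4) = 16
  amber.gen = max2(16, 4) = 16

After the edit, cleaning proceeds:
  build.gen: a read changed (shard.txt -4->-2) — executes, giving 2.
  north.gen: a read changed (shard.txt -4->-2; shard.txt -4->-2) — executes, giving 4.
  amber.gen: a read changed (north.gen 16->4; build.gen 4->2) — executes, giving 4.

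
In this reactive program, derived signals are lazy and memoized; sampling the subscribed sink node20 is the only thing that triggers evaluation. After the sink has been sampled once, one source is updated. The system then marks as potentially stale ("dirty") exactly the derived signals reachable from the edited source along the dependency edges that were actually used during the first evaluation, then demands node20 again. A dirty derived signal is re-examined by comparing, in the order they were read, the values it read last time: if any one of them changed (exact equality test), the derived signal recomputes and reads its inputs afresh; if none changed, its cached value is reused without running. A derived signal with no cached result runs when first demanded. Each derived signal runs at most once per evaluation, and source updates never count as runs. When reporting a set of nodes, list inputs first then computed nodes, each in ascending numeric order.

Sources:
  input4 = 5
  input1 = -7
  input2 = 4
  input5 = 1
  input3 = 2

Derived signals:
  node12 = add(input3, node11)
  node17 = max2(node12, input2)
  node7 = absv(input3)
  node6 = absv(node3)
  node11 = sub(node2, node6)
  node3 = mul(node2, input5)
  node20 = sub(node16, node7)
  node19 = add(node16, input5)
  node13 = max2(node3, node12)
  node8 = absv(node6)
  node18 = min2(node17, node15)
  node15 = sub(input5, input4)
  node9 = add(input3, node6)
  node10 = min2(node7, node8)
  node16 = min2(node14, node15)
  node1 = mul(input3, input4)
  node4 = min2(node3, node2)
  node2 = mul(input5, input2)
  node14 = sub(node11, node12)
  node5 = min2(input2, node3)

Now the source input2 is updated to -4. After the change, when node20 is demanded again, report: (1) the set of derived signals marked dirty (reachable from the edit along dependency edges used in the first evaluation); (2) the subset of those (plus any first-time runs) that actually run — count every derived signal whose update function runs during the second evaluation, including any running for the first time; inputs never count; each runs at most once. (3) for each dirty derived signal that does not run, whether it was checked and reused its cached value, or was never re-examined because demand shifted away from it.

The edit dirties: node2, node3, node6, node11, node12, node14, node16, node20.
6 derived signals run: node2, node3, node6, node11, node12, node14.
Cache hits after checking: node16, node20.
Note where the cutoff bites: node16 is checked, finds nothing changed, and keeps its cache.

First demand of the output computes:
  node2 = mul(1, 4) = 4
  node3 = mul(4, 1) = 4
  node6 = absv(4) = 4
  node7 = absv(2) = 2
  node11 = sub(4, 4) = 0
  node12 = add(2, 0) = 2
  node14 = sub(0, 2) = -2
  node15 = sub(1, 5) = -4
  node16 = min2(-2, -4) = -4
  node20 = sub(-4, 2) = -6

After the edit, cleaning proceeds:
  node2: a read changed (input2 4->-4) — executes, giving -4.
  node3: a read changed (node2 4->-4) — executes, giving -4.
  node6: a read changed (node3 4->-4) — executes, giving 4 — identical to its old value.
  node11: a read changed (node2 4->-4) — executes, giving -8.
  node12: a read changed (node11 0->-8) — executes, giving -6.
  node14: a read changed (node11 0->-8; node12 2->-6) — executes, giving -2 — identical to its old value.
  node16: dirty, but its reads are unchanged (node14 unchanged, node15 unchanged); cached -4 stands.
  node20: dirty, but its reads are unchanged (node16 unchanged, node7 unchanged); cached -6 stands.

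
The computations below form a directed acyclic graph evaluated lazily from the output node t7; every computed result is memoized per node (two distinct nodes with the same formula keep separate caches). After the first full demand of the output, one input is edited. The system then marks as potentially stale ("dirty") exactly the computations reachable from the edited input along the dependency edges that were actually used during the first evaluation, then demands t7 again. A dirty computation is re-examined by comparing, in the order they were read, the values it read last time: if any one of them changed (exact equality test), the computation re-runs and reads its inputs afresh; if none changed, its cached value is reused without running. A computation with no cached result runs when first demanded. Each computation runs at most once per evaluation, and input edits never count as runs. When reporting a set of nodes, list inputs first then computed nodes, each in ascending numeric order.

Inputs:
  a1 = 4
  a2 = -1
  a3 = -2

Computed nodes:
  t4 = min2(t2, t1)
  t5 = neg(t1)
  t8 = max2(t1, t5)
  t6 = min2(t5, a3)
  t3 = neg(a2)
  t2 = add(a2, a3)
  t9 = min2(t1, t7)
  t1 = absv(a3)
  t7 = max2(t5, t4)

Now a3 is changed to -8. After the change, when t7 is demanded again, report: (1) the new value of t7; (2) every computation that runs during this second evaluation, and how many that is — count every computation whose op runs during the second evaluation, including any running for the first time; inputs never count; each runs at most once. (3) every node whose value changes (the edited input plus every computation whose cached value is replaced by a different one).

Demanding t7 again yields -8.
5 computations run: t1, t2, t4, t5, t7.
The nodes whose values change: a3, t1, t2, t4, t5, t7.

First demand of the output computes:
  t1 = absv(-2) = 2
  t2 = add(-1, -2) = -3
  t4 = min2(-3, 2) = -3
  t5 = neg(2) = -2
  t7 = max2(-2, -3) = -2

After the edit, cleaning proceeds:
  t1: a read changed (a3 -2->-8) — executes, giving 8.
  t2: a read changed (a3 -2->-8) — executes, giving -9.
  t4: a read changed (t2 -3->-9; t1 2->8) — executes, giving -9.
  t5: a read changed (t1 2->8) — executes, giving -8.
  t7: a read changed (t5 -2->-8; t4 -3->-9) — executes, giving -8.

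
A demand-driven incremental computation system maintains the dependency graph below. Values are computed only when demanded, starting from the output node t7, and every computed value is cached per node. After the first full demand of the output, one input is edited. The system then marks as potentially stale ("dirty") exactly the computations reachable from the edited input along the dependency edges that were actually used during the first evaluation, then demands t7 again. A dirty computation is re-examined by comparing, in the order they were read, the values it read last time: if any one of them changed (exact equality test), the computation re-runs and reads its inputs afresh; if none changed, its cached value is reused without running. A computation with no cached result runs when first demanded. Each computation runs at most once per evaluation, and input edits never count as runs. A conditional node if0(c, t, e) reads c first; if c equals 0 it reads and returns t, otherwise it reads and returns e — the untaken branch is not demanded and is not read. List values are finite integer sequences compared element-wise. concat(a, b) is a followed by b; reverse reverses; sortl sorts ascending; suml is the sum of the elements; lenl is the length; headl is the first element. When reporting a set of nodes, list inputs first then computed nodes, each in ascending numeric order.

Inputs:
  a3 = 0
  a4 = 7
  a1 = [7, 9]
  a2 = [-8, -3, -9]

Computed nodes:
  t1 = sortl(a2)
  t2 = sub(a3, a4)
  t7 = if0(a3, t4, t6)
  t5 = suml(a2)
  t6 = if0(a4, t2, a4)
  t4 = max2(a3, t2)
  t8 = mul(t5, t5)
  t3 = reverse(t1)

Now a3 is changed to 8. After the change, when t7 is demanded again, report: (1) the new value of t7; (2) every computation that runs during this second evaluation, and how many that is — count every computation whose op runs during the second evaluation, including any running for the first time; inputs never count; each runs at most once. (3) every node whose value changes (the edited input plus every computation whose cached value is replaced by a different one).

New value of t7: 7.
Computations that run: t6, t7 — 2 in total.
Values that change: a3, t7.
Key observation: a condition flipped, so demand moved to the other branch — t2, t4 are never re-examined.

First evaluation (everything demanded from the output):
  t2 = sub(0, 7) = -7
  t4 = max2(0, -7) = 0
  t7 = if0(a3=0 -> then branch t4) = 0

Propagation after the edit:
  t2: marked dirty but never re-examined — demand shifted away from it.
  t4: marked dirty but never re-examined — demand shifted away from it.
  t6: demanded for the first time — runs, produces 7.
  t7: runs — a3 0->8; result 7.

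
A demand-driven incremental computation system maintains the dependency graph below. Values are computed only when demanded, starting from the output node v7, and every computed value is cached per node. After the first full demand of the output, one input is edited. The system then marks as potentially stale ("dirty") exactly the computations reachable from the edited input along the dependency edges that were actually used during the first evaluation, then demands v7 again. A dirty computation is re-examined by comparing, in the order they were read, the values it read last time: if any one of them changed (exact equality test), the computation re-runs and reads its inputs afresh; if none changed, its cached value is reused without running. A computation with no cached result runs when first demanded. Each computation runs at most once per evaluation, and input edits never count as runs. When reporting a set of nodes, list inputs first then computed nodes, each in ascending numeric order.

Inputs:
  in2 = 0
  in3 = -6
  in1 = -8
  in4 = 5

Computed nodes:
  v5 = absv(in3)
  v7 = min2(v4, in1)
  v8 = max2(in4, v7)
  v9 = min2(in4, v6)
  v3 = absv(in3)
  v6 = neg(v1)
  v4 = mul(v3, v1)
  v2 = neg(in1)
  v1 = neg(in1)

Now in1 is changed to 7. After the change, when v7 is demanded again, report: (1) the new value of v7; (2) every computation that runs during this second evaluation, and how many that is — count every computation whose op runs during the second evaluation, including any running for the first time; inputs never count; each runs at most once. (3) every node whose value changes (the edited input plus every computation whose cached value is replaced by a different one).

New value of v7: -42.
Computations that run: v1, v4, v7 — 3 in total.
Values that change: in1, v1, v4, v7.

First evaluation (everything demanded from the output):
  v1 = neg(-8) = 8
  v3 = absv(-6) = 6
  v4 = mul(6, 8) = 48
  v7 = min2(48, -8) = -8

Propagation after the edit:
  v1: runs — in1 -8->7; result -7.
  v4: runs — v1 8->-7; result -42.
  v7: runs — v4 48->-42; in1 -8->7; result -42.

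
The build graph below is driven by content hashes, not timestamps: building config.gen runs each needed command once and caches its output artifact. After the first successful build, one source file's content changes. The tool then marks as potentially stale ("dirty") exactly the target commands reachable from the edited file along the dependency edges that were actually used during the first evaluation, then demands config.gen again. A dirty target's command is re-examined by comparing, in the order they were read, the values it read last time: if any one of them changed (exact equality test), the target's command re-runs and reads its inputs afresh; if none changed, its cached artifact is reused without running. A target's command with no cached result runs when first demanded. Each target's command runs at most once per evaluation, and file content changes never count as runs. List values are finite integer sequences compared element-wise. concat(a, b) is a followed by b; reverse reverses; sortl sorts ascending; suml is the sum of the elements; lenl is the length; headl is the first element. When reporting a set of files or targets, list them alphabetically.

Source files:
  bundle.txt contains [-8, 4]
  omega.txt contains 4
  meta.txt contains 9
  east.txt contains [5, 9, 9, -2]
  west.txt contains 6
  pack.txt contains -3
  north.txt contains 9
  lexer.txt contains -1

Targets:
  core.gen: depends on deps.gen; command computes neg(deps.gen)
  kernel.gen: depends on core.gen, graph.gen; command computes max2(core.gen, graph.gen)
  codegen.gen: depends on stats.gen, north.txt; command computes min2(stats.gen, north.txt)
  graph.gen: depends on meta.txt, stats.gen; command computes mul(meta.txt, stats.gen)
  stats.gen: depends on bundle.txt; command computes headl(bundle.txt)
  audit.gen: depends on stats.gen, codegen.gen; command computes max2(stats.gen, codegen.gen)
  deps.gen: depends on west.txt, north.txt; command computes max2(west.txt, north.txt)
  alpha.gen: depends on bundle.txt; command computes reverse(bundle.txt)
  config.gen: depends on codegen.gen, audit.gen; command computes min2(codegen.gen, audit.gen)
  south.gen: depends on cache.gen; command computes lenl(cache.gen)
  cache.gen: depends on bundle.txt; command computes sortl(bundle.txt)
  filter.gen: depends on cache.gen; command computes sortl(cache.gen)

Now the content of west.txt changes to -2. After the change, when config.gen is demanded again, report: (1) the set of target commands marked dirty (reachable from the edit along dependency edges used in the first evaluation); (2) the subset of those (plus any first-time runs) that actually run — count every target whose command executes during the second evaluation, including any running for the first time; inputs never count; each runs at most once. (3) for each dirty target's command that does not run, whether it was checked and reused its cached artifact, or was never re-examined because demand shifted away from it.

Dirty set: none.
Run set: none (0 run).
All dirty target commands ended up running.
The important point: nothing the output needs ever reads west.txt, so the edit is invisible to it.

Initial pass — values computed on the first demand:
  stats.gen = headl([-8, 4]) = -8
  codegen.gen = min2(-8, 9) = -8
  audit.gen = max2(-8, -8) = -8
  config.gen = min2(-8, -8) = -8

Second demand — change propagation:
  no demanded computation ever read west.txt, so the edit dirties nothing and nothing runs.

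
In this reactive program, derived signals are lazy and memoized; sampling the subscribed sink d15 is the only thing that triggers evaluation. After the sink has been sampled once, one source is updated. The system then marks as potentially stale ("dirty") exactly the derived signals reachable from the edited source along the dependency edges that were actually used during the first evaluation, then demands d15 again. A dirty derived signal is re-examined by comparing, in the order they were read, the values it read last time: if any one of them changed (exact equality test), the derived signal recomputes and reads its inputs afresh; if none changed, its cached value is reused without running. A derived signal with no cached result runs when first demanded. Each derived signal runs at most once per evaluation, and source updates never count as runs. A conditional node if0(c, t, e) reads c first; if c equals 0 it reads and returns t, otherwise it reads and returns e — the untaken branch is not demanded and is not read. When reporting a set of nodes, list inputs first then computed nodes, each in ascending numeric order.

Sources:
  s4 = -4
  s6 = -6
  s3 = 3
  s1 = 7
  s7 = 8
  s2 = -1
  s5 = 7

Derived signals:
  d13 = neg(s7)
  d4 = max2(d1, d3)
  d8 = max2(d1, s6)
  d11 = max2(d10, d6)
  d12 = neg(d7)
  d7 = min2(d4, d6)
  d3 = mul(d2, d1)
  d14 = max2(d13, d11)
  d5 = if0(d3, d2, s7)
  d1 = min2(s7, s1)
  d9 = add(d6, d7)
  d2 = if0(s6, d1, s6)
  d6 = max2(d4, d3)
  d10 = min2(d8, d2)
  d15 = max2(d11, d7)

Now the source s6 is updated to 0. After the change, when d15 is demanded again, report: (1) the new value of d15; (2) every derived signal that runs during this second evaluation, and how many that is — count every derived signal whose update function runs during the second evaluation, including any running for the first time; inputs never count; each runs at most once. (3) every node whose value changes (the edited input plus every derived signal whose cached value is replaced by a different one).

Demanding d15 again yields 49.
9 derived signals run: d2, d3, d4, d6, d7, d8, d10, d11, d15.
The nodes whose values change: s6, d2, d3, d4, d6, d7, d10, d11, d15.

First demand of the output computes:
  d1 = min2(8, 7) = 7
  d2 = if0(s6=-6 -> else branch s6) = -6
  d3 = mul(-6, 7) = -42
  d4 = max2(7, -42) = 7
  d6 = max2(7, -42) = 7
  d7 = min2(7, 7) = 7
  d8 = max2(7, -6) = 7
  d10 = min2(7, -6) = -6
  d11 = max2(-6, 7) = 7
  d15 = max2(7, 7) = 7

After the edit, cleaning proceeds:
  d2: a read changed (s6 -6->0; s6 -6->0) — executes, giving 7.
  d3: a read changed (d2 -6->7) — executes, giving 49.
  d4: a read changed (d3 -42->49) — executes, giving 49.
  d6: a read changed (d4 7->49; d3 -42->49) — executes, giving 49.
  d7: a read changed (d4 7->49; d6 7->49) — executes, giving 49.
  d8: a read changed (s6 -6->0) — executes, giving 7 — identical to its old value.
  d10: a read changed (d2 -6->7) — executes, giving 7.
  d11: a read changed (d10 -6->7; d6 7->49) — executes, giving 49.
  d15: a read changed (d11 7->49; d7 7->49) — executes, giving 49.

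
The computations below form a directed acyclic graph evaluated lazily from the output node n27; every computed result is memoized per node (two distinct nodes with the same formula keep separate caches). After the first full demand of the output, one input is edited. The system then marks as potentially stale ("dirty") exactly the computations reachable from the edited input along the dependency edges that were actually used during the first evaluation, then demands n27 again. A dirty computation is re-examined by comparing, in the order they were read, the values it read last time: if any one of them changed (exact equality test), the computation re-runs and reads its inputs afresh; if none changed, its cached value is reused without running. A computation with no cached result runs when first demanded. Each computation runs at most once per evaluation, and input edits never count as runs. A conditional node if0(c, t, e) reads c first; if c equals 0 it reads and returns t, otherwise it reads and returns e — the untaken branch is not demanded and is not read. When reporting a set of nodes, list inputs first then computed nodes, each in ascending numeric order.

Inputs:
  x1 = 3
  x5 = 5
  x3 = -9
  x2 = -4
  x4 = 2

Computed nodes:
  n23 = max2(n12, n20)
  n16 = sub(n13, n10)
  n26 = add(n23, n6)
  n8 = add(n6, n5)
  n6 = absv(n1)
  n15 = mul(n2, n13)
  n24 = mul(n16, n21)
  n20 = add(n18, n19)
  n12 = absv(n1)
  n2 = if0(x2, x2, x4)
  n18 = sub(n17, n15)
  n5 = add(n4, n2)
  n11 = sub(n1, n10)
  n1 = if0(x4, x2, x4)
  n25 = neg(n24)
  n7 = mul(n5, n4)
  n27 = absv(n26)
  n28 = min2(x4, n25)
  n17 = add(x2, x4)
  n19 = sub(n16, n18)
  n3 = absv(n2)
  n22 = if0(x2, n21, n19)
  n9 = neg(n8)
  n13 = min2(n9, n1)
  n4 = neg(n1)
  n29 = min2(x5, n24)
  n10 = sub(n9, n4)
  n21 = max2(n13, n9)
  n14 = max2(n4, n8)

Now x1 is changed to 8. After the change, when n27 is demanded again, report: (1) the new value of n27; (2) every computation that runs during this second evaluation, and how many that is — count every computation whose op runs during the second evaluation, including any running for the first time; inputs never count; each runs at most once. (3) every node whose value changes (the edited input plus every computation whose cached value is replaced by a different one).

Demanding n27 again yields 4.
0 computations run: none.
The nodes whose values change: x1.
Note the shortcut — nothing in the graph depends on x1 at all, so no recomputation happens.

First demand of the output computes:
  n1 = if0(x4=2 -> else branch x4) = 2
  n2 = if0(x2=-4 -> else branch x4) = 2
  n4 = neg(2) = -2
  n5 = add(-2, 2) = 0
  n6 = absv(2) = 2
  n8 = add(2, 0) = 2
  n9 = neg(2) = -2
  n10 = sub(-2, -2) = 0
  n12 = absv(2) = 2
  n13 = min2(-2, 2) = -2
  n15 = mul(2, -2) = -4
  n16 = sub(-2, 0) = -2
  n17 = add(-4, 2) = -2
  n18 = sub(-2, -4) = 2
  n19 = sub(-2, 2) = -4
  n20 = add(2, -4) = -2
  n23 = max2(2, -2) = 2
  n26 = add(2, 2) = 4
  n27 = absv(4) = 4

After the edit, cleaning proceeds:
  no node depends on x1 at all; the second demand re-runs nothing.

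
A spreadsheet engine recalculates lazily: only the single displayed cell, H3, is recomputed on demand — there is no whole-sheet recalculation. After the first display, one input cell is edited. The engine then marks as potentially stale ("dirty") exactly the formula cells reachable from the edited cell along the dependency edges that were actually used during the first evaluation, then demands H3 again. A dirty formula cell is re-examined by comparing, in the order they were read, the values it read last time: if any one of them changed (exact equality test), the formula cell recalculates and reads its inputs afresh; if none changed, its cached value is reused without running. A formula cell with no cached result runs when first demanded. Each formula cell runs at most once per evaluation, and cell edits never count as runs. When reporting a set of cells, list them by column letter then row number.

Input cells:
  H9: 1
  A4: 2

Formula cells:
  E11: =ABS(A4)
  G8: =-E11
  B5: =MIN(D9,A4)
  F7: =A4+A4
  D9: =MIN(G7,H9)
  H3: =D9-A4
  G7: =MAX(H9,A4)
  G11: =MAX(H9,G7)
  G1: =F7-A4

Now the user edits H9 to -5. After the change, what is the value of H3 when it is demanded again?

New value of H3: -7.

First evaluation (everything demanded from the output):
  G7 = MAX(1, 2) = 2
  D9 = MIN(2, 1) = 1
  H3 = 1 - 2 = -1

Propagation after the edit:
  G7: runs — H9 1->-5; result 2 (same value as before).
  D9: runs — H9 1->-5; result -5.
  H3: runs — D9 1->-5; result -7.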